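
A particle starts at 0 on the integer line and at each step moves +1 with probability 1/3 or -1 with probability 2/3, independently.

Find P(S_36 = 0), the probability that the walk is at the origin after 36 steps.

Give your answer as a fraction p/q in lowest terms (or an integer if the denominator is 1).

Answer: 792997422694400/50031545098999707

Derivation:
To be at 0 after 36 steps: need exactly 18 steps of +1 and 18 of -1.
Number of such sequences: C(36,18) = 9075135300
Each has probability (1/3)^18 · (2/3)^18 = 262144/150094635296999121
P = 9075135300 · 262144/150094635296999121 = 792997422694400/50031545098999707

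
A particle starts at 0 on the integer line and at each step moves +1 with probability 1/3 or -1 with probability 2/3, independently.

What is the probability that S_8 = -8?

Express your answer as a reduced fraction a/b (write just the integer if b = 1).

To reach position -8 after 8 steps: need 0 steps of +1 and 8 steps of -1.
Number of such sequences: C(8,0) = 1
Each has probability (1/3)^0 · (2/3)^8 = 256/6561
P = 1 · 256/6561 = 256/6561

Answer: 256/6561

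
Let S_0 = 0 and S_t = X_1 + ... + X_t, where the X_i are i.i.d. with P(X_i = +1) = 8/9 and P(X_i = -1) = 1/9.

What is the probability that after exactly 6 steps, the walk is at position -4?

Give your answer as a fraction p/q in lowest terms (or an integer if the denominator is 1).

To reach position -4 after 6 steps: need 1 step of +1 and 5 steps of -1.
Number of such sequences: C(6,1) = 6
Each has probability (8/9)^1 · (1/9)^5 = 8/531441
P = 6 · 8/531441 = 16/177147

Answer: 16/177147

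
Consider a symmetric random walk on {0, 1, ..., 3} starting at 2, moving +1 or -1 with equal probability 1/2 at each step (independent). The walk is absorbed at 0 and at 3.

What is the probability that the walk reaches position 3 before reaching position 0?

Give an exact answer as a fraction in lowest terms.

Symmetric walk (p = 1/2): the harmonic-function argument gives P(hit 3 before 0 | start at 2) = a/N.
P = 2/3 = 2/3

Answer: 2/3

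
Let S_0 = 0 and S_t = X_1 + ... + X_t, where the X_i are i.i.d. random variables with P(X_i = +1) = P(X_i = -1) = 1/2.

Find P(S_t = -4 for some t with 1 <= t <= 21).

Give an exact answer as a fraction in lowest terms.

Answer: 200965/524288

Derivation:
Count via complement. Let g(t,s) = #length-t paths at position s with S_1..S_t all ≠ -4.
g(t,s) = g(t-1,s-1) + g(t-1,s+1) for s ≠ -4; g(t,-4) = 0.
t=0: g(0,0)=1
t=1: g(1,-1)=1 g(1,1)=1
t=2: g(2,-2)=1 g(2,0)=2 g(2,2)=1
t=3: g(3,-3)=1 g(3,-1)=3 g(3,1)=3 g(3,3)=1
t=4: g(4,-2)=4 g(4,0)=6 g(4,2)=4 g(4,4)=1
t=5: g(5,-3)=4 g(5,-1)=10 g(5,1)=10 g(5,3)=5 g(5,5)=1
t=6: g(6,-2)=14 g(6,0)=20 g(6,2)=15 g(6,4)=6 g(6,6)=1
t=7: g(7,-3)=14 g(7,-1)=34 g(7,1)=35 g(7,3)=21 g(7,5)=7 g(7,7)=1
t=8: g(8,-2)=48 g(8,0)=69 g(8,2)=56 g(8,4)=28 g(8,6)=8 g(8,8)=1
t=9: g(9,-3)=48 g(9,-1)=117 g(9,1)=125 g(9,3)=84 g(9,5)=36 g(9,7)=9 g(9,9)=1
t=10: g(10,-2)=165 g(10,0)=242 g(10,2)=209 g(10,4)=120 g(10,6)=45 g(10,8)=10 g(10,10)=1
t=11: g(11,-3)=165 g(11,-1)=407 g(11,1)=451 g(11,3)=329 g(11,5)=165 g(11,7)=55 g(11,9)=11 g(11,11)=1
t=12: g(12,-2)=572 g(12,0)=858 g(12,2)=780 g(12,4)=494 g(12,6)=220 g(12,8)=66 g(12,10)=12 g(12,12)=1
t=13: g(13,-3)=572 g(13,-1)=1430 g(13,1)=1638 g(13,3)=1274 g(13,5)=714 g(13,7)=286 g(13,9)=78 g(13,11)=13 g(13,13)=1
t=14: g(14,-2)=2002 g(14,0)=3068 g(14,2)=2912 g(14,4)=1988 g(14,6)=1000 g(14,8)=364 g(14,10)=91 g(14,12)=14 g(14,14)=1
t=15: g(15,-3)=2002 g(15,-1)=5070 g(15,1)=5980 g(15,3)=4900 g(15,5)=2988 g(15,7)=1364 g(15,9)=455 g(15,11)=105 g(15,13)=15 g(15,15)=1
t=16: g(16,-2)=7072 g(16,0)=11050 g(16,2)=10880 g(16,4)=7888 g(16,6)=4352 g(16,8)=1819 g(16,10)=560 g(16,12)=120 g(16,14)=16 g(16,16)=1
t=17: g(17,-3)=7072 g(17,-1)=18122 g(17,1)=21930 g(17,3)=18768 g(17,5)=12240 g(17,7)=6171 g(17,9)=2379 g(17,11)=680 g(17,13)=136 g(17,15)=17 g(17,17)=1
t=18: g(18,-2)=25194 g(18,0)=40052 g(18,2)=40698 g(18,4)=31008 g(18,6)=18411 g(18,8)=8550 g(18,10)=3059 g(18,12)=816 g(18,14)=153 g(18,16)=18 g(18,18)=1
t=19: g(19,-3)=25194 g(19,-1)=65246 g(19,1)=80750 g(19,3)=71706 g(19,5)=49419 g(19,7)=26961 g(19,9)=11609 g(19,11)=3875 g(19,13)=969 g(19,15)=171 g(19,17)=19 g(19,19)=1
t=20: g(20,-2)=90440 g(20,0)=145996 g(20,2)=152456 g(20,4)=121125 g(20,6)=76380 g(20,8)=38570 g(20,10)=15484 g(20,12)=4844 g(20,14)=1140 g(20,16)=190 g(20,18)=20 g(20,20)=1
t=21: g(21,-3)=90440 g(21,-1)=236436 g(21,1)=298452 g(21,3)=273581 g(21,5)=197505 g(21,7)=114950 g(21,9)=54054 g(21,11)=20328 g(21,13)=5984 g(21,15)=1330 g(21,17)=210 g(21,19)=21 g(21,21)=1
Paths never hitting -4: Σ_s g(21,s) = 1293292
Paths hitting -4: 2^21 - 1293292 = 803860
P = 803860/2097152 = 200965/524288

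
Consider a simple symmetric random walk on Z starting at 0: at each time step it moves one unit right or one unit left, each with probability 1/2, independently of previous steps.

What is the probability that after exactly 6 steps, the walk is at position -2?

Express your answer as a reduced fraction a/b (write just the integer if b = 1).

Answer: 15/64

Derivation:
To reach position -2 after 6 steps: need 2 steps of +1 and 4 of -1.
Favorable paths: C(6,2) = 15
Total paths: 2^6 = 64
P = 15/64 = 15/64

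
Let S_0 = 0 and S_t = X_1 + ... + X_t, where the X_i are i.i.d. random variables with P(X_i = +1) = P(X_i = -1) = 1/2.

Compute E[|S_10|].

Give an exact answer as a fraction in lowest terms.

Answer: 315/128

Derivation:
S_10 takes values m ≡ 0 (mod 2) with |m| ≤ 10; P(S_10=m) = C(10,(10+m)/2)/2^10.
Total paths: 2^10 = 1024
Distribution: P(S=-10)=1/1024, P(S=-8)=10/1024, P(S=-6)=45/1024, P(S=-4)=120/1024, P(S=-2)=210/1024, P(S=0)=252/1024, P(S=2)=210/1024, P(S=4)=120/1024, P(S=6)=45/1024, P(S=8)=10/1024, P(S=10)=1/1024
E[|S_10|] = Σ_m |m|·P(S_10=m) = 2520/1024 = 315/128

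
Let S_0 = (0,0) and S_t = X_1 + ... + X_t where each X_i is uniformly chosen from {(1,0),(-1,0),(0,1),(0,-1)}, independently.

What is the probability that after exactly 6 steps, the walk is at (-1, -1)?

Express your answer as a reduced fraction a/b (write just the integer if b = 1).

Answer: 75/1024

Derivation:
Let h be the number of horizontal steps (so 6-h are vertical). To end at (-1,-1) need (h-1)/2 right-steps and ((6-h)-1)/2 up-steps.
Sum over h with 1 ≤ h ≤ 5, h ≡ 1 (mod 2), 6-h ≡ 1 (mod 2):
h=1: C(6,1)·C(1,0)·C(5,2) = 6·1·10 = 60
h=3: C(6,3)·C(3,1)·C(3,1) = 20·3·3 = 180
h=5: C(6,5)·C(5,2)·C(1,0) = 6·10·1 = 60
Total favorable: 300
Total paths: 4^6 = 4096
P = 300/4096 = 75/1024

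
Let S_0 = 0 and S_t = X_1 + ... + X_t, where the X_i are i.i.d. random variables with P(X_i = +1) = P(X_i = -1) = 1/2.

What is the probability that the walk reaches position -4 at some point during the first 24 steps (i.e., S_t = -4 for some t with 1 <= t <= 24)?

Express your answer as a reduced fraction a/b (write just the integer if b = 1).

Count via complement. Let g(t,s) = #length-t paths at position s with S_1..S_t all ≠ -4.
g(t,s) = g(t-1,s-1) + g(t-1,s+1) for s ≠ -4; g(t,-4) = 0.
t=0: g(0,0)=1
t=1: g(1,-1)=1 g(1,1)=1
t=2: g(2,-2)=1 g(2,0)=2 g(2,2)=1
t=3: g(3,-3)=1 g(3,-1)=3 g(3,1)=3 g(3,3)=1
t=4: g(4,-2)=4 g(4,0)=6 g(4,2)=4 g(4,4)=1
t=5: g(5,-3)=4 g(5,-1)=10 g(5,1)=10 g(5,3)=5 g(5,5)=1
t=6: g(6,-2)=14 g(6,0)=20 g(6,2)=15 g(6,4)=6 g(6,6)=1
t=7: g(7,-3)=14 g(7,-1)=34 g(7,1)=35 g(7,3)=21 g(7,5)=7 g(7,7)=1
t=8: g(8,-2)=48 g(8,0)=69 g(8,2)=56 g(8,4)=28 g(8,6)=8 g(8,8)=1
t=9: g(9,-3)=48 g(9,-1)=117 g(9,1)=125 g(9,3)=84 g(9,5)=36 g(9,7)=9 g(9,9)=1
t=10: g(10,-2)=165 g(10,0)=242 g(10,2)=209 g(10,4)=120 g(10,6)=45 g(10,8)=10 g(10,10)=1
t=11: g(11,-3)=165 g(11,-1)=407 g(11,1)=451 g(11,3)=329 g(11,5)=165 g(11,7)=55 g(11,9)=11 g(11,11)=1
t=12: g(12,-2)=572 g(12,0)=858 g(12,2)=780 g(12,4)=494 g(12,6)=220 g(12,8)=66 g(12,10)=12 g(12,12)=1
t=13: g(13,-3)=572 g(13,-1)=1430 g(13,1)=1638 g(13,3)=1274 g(13,5)=714 g(13,7)=286 g(13,9)=78 g(13,11)=13 g(13,13)=1
t=14: g(14,-2)=2002 g(14,0)=3068 g(14,2)=2912 g(14,4)=1988 g(14,6)=1000 g(14,8)=364 g(14,10)=91 g(14,12)=14 g(14,14)=1
t=15: g(15,-3)=2002 g(15,-1)=5070 g(15,1)=5980 g(15,3)=4900 g(15,5)=2988 g(15,7)=1364 g(15,9)=455 g(15,11)=105 g(15,13)=15 g(15,15)=1
t=16: g(16,-2)=7072 g(16,0)=11050 g(16,2)=10880 g(16,4)=7888 g(16,6)=4352 g(16,8)=1819 g(16,10)=560 g(16,12)=120 g(16,14)=16 g(16,16)=1
t=17: g(17,-3)=7072 g(17,-1)=18122 g(17,1)=21930 g(17,3)=18768 g(17,5)=12240 g(17,7)=6171 g(17,9)=2379 g(17,11)=680 g(17,13)=136 g(17,15)=17 g(17,17)=1
t=18: g(18,-2)=25194 g(18,0)=40052 g(18,2)=40698 g(18,4)=31008 g(18,6)=18411 g(18,8)=8550 g(18,10)=3059 g(18,12)=816 g(18,14)=153 g(18,16)=18 g(18,18)=1
t=19: g(19,-3)=25194 g(19,-1)=65246 g(19,1)=80750 g(19,3)=71706 g(19,5)=49419 g(19,7)=26961 g(19,9)=11609 g(19,11)=3875 g(19,13)=969 g(19,15)=171 g(19,17)=19 g(19,19)=1
t=20: g(20,-2)=90440 g(20,0)=145996 g(20,2)=152456 g(20,4)=121125 g(20,6)=76380 g(20,8)=38570 g(20,10)=15484 g(20,12)=4844 g(20,14)=1140 g(20,16)=190 g(20,18)=20 g(20,20)=1
t=21: g(21,-3)=90440 g(21,-1)=236436 g(21,1)=298452 g(21,3)=273581 g(21,5)=197505 g(21,7)=114950 g(21,9)=54054 g(21,11)=20328 g(21,13)=5984 g(21,15)=1330 g(21,17)=210 g(21,19)=21 g(21,21)=1
t=22: g(22,-2)=326876 g(22,0)=534888 g(22,2)=572033 g(22,4)=471086 g(22,6)=312455 g(22,8)=169004 g(22,10)=74382 g(22,12)=26312 g(22,14)=7314 g(22,16)=1540 g(22,18)=231 g(22,20)=22 g(22,22)=1
t=23: g(23,-3)=326876 g(23,-1)=861764 g(23,1)=1106921 g(23,3)=1043119 g(23,5)=783541 g(23,7)=481459 g(23,9)=243386 g(23,11)=100694 g(23,13)=33626 g(23,15)=8854 g(23,17)=1771 g(23,19)=253 g(23,21)=23 g(23,23)=1
t=24: g(24,-2)=1188640 g(24,0)=1968685 g(24,2)=2150040 g(24,4)=1826660 g(24,6)=1265000 g(24,8)=724845 g(24,10)=344080 g(24,12)=134320 g(24,14)=42480 g(24,16)=10625 g(24,18)=2024 g(24,20)=276 g(24,22)=24 g(24,24)=1
Paths never hitting -4: Σ_s g(24,s) = 9657700
Paths hitting -4: 2^24 - 9657700 = 7119516
P = 7119516/16777216 = 1779879/4194304

Answer: 1779879/4194304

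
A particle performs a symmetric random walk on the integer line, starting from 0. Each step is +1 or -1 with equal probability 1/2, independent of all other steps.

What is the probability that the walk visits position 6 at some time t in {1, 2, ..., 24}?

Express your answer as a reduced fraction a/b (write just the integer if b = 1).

Count via complement. Let g(t,s) = #length-t paths at position s with S_1..S_t all ≠ 6.
g(t,s) = g(t-1,s-1) + g(t-1,s+1) for s ≠ 6; g(t,6) = 0.
t=0: g(0,0)=1
t=1: g(1,-1)=1 g(1,1)=1
t=2: g(2,-2)=1 g(2,0)=2 g(2,2)=1
t=3: g(3,-3)=1 g(3,-1)=3 g(3,1)=3 g(3,3)=1
t=4: g(4,-4)=1 g(4,-2)=4 g(4,0)=6 g(4,2)=4 g(4,4)=1
t=5: g(5,-5)=1 g(5,-3)=5 g(5,-1)=10 g(5,1)=10 g(5,3)=5 g(5,5)=1
t=6: g(6,-6)=1 g(6,-4)=6 g(6,-2)=15 g(6,0)=20 g(6,2)=15 g(6,4)=6
t=7: g(7,-7)=1 g(7,-5)=7 g(7,-3)=21 g(7,-1)=35 g(7,1)=35 g(7,3)=21 g(7,5)=6
t=8: g(8,-8)=1 g(8,-6)=8 g(8,-4)=28 g(8,-2)=56 g(8,0)=70 g(8,2)=56 g(8,4)=27
t=9: g(9,-9)=1 g(9,-7)=9 g(9,-5)=36 g(9,-3)=84 g(9,-1)=126 g(9,1)=126 g(9,3)=83 g(9,5)=27
t=10: g(10,-10)=1 g(10,-8)=10 g(10,-6)=45 g(10,-4)=120 g(10,-2)=210 g(10,0)=252 g(10,2)=209 g(10,4)=110
t=11: g(11,-11)=1 g(11,-9)=11 g(11,-7)=55 g(11,-5)=165 g(11,-3)=330 g(11,-1)=462 g(11,1)=461 g(11,3)=319 g(11,5)=110
t=12: g(12,-12)=1 g(12,-10)=12 g(12,-8)=66 g(12,-6)=220 g(12,-4)=495 g(12,-2)=792 g(12,0)=923 g(12,2)=780 g(12,4)=429
t=13: g(13,-13)=1 g(13,-11)=13 g(13,-9)=78 g(13,-7)=286 g(13,-5)=715 g(13,-3)=1287 g(13,-1)=1715 g(13,1)=1703 g(13,3)=1209 g(13,5)=429
t=14: g(14,-14)=1 g(14,-12)=14 g(14,-10)=91 g(14,-8)=364 g(14,-6)=1001 g(14,-4)=2002 g(14,-2)=3002 g(14,0)=3418 g(14,2)=2912 g(14,4)=1638
t=15: g(15,-15)=1 g(15,-13)=15 g(15,-11)=105 g(15,-9)=455 g(15,-7)=1365 g(15,-5)=3003 g(15,-3)=5004 g(15,-1)=6420 g(15,1)=6330 g(15,3)=4550 g(15,5)=1638
t=16: g(16,-16)=1 g(16,-14)=16 g(16,-12)=120 g(16,-10)=560 g(16,-8)=1820 g(16,-6)=4368 g(16,-4)=8007 g(16,-2)=11424 g(16,0)=12750 g(16,2)=10880 g(16,4)=6188
t=17: g(17,-17)=1 g(17,-15)=17 g(17,-13)=136 g(17,-11)=680 g(17,-9)=2380 g(17,-7)=6188 g(17,-5)=12375 g(17,-3)=19431 g(17,-1)=24174 g(17,1)=23630 g(17,3)=17068 g(17,5)=6188
t=18: g(18,-18)=1 g(18,-16)=18 g(18,-14)=153 g(18,-12)=816 g(18,-10)=3060 g(18,-8)=8568 g(18,-6)=18563 g(18,-4)=31806 g(18,-2)=43605 g(18,0)=47804 g(18,2)=40698 g(18,4)=23256
t=19: g(19,-19)=1 g(19,-17)=19 g(19,-15)=171 g(19,-13)=969 g(19,-11)=3876 g(19,-9)=11628 g(19,-7)=27131 g(19,-5)=50369 g(19,-3)=75411 g(19,-1)=91409 g(19,1)=88502 g(19,3)=63954 g(19,5)=23256
t=20: g(20,-20)=1 g(20,-18)=20 g(20,-16)=190 g(20,-14)=1140 g(20,-12)=4845 g(20,-10)=15504 g(20,-8)=38759 g(20,-6)=77500 g(20,-4)=125780 g(20,-2)=166820 g(20,0)=179911 g(20,2)=152456 g(20,4)=87210
t=21: g(21,-21)=1 g(21,-19)=21 g(21,-17)=210 g(21,-15)=1330 g(21,-13)=5985 g(21,-11)=20349 g(21,-9)=54263 g(21,-7)=116259 g(21,-5)=203280 g(21,-3)=292600 g(21,-1)=346731 g(21,1)=332367 g(21,3)=239666 g(21,5)=87210
t=22: g(22,-22)=1 g(22,-20)=22 g(22,-18)=231 g(22,-16)=1540 g(22,-14)=7315 g(22,-12)=26334 g(22,-10)=74612 g(22,-8)=170522 g(22,-6)=319539 g(22,-4)=495880 g(22,-2)=639331 g(22,0)=679098 g(22,2)=572033 g(22,4)=326876
t=23: g(23,-23)=1 g(23,-21)=23 g(23,-19)=253 g(23,-17)=1771 g(23,-15)=8855 g(23,-13)=33649 g(23,-11)=100946 g(23,-9)=245134 g(23,-7)=490061 g(23,-5)=815419 g(23,-3)=1135211 g(23,-1)=1318429 g(23,1)=1251131 g(23,3)=898909 g(23,5)=326876
t=24: g(24,-24)=1 g(24,-22)=24 g(24,-20)=276 g(24,-18)=2024 g(24,-16)=10626 g(24,-14)=42504 g(24,-12)=134595 g(24,-10)=346080 g(24,-8)=735195 g(24,-6)=1305480 g(24,-4)=1950630 g(24,-2)=2453640 g(24,0)=2569560 g(24,2)=2150040 g(24,4)=1225785
Paths never hitting 6: Σ_s g(24,s) = 12926460
Paths hitting 6: 2^24 - 12926460 = 3850756
P = 3850756/16777216 = 962689/4194304

Answer: 962689/4194304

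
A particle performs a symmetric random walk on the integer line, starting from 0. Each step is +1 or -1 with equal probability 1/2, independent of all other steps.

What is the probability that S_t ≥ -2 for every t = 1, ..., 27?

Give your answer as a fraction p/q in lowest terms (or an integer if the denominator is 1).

Let f(t,s) = #length-t paths at position s with S_1..S_t all ≥ -2.
f(t,s) = f(t-1,s-1) + f(t-1,s+1) for s ≥ -2; f(t,s) = 0 for s < -2.
t=0: f(0,0)=1
t=1: f(1,-1)=1 f(1,1)=1
t=2: f(2,-2)=1 f(2,0)=2 f(2,2)=1
t=3: f(3,-1)=3 f(3,1)=3 f(3,3)=1
t=4: f(4,-2)=3 f(4,0)=6 f(4,2)=4 f(4,4)=1
t=5: f(5,-1)=9 f(5,1)=10 f(5,3)=5 f(5,5)=1
t=6: f(6,-2)=9 f(6,0)=19 f(6,2)=15 f(6,4)=6 f(6,6)=1
t=7: f(7,-1)=28 f(7,1)=34 f(7,3)=21 f(7,5)=7 f(7,7)=1
t=8: f(8,-2)=28 f(8,0)=62 f(8,2)=55 f(8,4)=28 f(8,6)=8 f(8,8)=1
t=9: f(9,-1)=90 f(9,1)=117 f(9,3)=83 f(9,5)=36 f(9,7)=9 f(9,9)=1
t=10: f(10,-2)=90 f(10,0)=207 f(10,2)=200 f(10,4)=119 f(10,6)=45 f(10,8)=10 f(10,10)=1
t=11: f(11,-1)=297 f(11,1)=407 f(11,3)=319 f(11,5)=164 f(11,7)=55 f(11,9)=11 f(11,11)=1
t=12: f(12,-2)=297 f(12,0)=704 f(12,2)=726 f(12,4)=483 f(12,6)=219 f(12,8)=66 f(12,10)=12 f(12,12)=1
t=13: f(13,-1)=1001 f(13,1)=1430 f(13,3)=1209 f(13,5)=702 f(13,7)=285 f(13,9)=78 f(13,11)=13 f(13,13)=1
t=14: f(14,-2)=1001 f(14,0)=2431 f(14,2)=2639 f(14,4)=1911 f(14,6)=987 f(14,8)=363 f(14,10)=91 f(14,12)=14 f(14,14)=1
t=15: f(15,-1)=3432 f(15,1)=5070 f(15,3)=4550 f(15,5)=2898 f(15,7)=1350 f(15,9)=454 f(15,11)=105 f(15,13)=15 f(15,15)=1
t=16: f(16,-2)=3432 f(16,0)=8502 f(16,2)=9620 f(16,4)=7448 f(16,6)=4248 f(16,8)=1804 f(16,10)=559 f(16,12)=120 f(16,14)=16 f(16,16)=1
t=17: f(17,-1)=11934 f(17,1)=18122 f(17,3)=17068 f(17,5)=11696 f(17,7)=6052 f(17,9)=2363 f(17,11)=679 f(17,13)=136 f(17,15)=17 f(17,17)=1
t=18: f(18,-2)=11934 f(18,0)=30056 f(18,2)=35190 f(18,4)=28764 f(18,6)=17748 f(18,8)=8415 f(18,10)=3042 f(18,12)=815 f(18,14)=153 f(18,16)=18 f(18,18)=1
t=19: f(19,-1)=41990 f(19,1)=65246 f(19,3)=63954 f(19,5)=46512 f(19,7)=26163 f(19,9)=11457 f(19,11)=3857 f(19,13)=968 f(19,15)=171 f(19,17)=19 f(19,19)=1
t=20: f(20,-2)=41990 f(20,0)=107236 f(20,2)=129200 f(20,4)=110466 f(20,6)=72675 f(20,8)=37620 f(20,10)=15314 f(20,12)=4825 f(20,14)=1139 f(20,16)=190 f(20,18)=20 f(20,20)=1
t=21: f(21,-1)=149226 f(21,1)=236436 f(21,3)=239666 f(21,5)=183141 f(21,7)=110295 f(21,9)=52934 f(21,11)=20139 f(21,13)=5964 f(21,15)=1329 f(21,17)=210 f(21,19)=21 f(21,21)=1
t=22: f(22,-2)=149226 f(22,0)=385662 f(22,2)=476102 f(22,4)=422807 f(22,6)=293436 f(22,8)=163229 f(22,10)=73073 f(22,12)=26103 f(22,14)=7293 f(22,16)=1539 f(22,18)=231 f(22,20)=22 f(22,22)=1
t=23: f(23,-1)=534888 f(23,1)=861764 f(23,3)=898909 f(23,5)=716243 f(23,7)=456665 f(23,9)=236302 f(23,11)=99176 f(23,13)=33396 f(23,15)=8832 f(23,17)=1770 f(23,19)=253 f(23,21)=23 f(23,23)=1
t=24: f(24,-2)=534888 f(24,0)=1396652 f(24,2)=1760673 f(24,4)=1615152 f(24,6)=1172908 f(24,8)=692967 f(24,10)=335478 f(24,12)=132572 f(24,14)=42228 f(24,16)=10602 f(24,18)=2023 f(24,20)=276 f(24,22)=24 f(24,24)=1
t=25: f(25,-1)=1931540 f(25,1)=3157325 f(25,3)=3375825 f(25,5)=2788060 f(25,7)=1865875 f(25,9)=1028445 f(25,11)=468050 f(25,13)=174800 f(25,15)=52830 f(25,17)=12625 f(25,19)=2299 f(25,21)=300 f(25,23)=25 f(25,25)=1
t=26: f(26,-2)=1931540 f(26,0)=5088865 f(26,2)=6533150 f(26,4)=6163885 f(26,6)=4653935 f(26,8)=2894320 f(26,10)=1496495 f(26,12)=642850 f(26,14)=227630 f(26,16)=65455 f(26,18)=14924 f(26,20)=2599 f(26,22)=325 f(26,24)=26 f(26,26)=1
t=27: f(27,-1)=7020405 f(27,1)=11622015 f(27,3)=12697035 f(27,5)=10817820 f(27,7)=7548255 f(27,9)=4390815 f(27,11)=2139345 f(27,13)=870480 f(27,15)=293085 f(27,17)=80379 f(27,19)=17523 f(27,21)=2924 f(27,23)=351 f(27,25)=27 f(27,27)=1
Σ_s f(27,s) = 57500460
P = 57500460/134217728 = 14375115/33554432

Answer: 14375115/33554432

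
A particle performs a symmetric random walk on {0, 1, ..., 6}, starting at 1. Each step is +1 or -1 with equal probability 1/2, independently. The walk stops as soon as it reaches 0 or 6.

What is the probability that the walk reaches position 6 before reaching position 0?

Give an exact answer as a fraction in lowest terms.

Answer: 1/6

Derivation:
Symmetric walk (p = 1/2): the harmonic-function argument gives P(hit 6 before 0 | start at 1) = a/N.
P = 1/6 = 1/6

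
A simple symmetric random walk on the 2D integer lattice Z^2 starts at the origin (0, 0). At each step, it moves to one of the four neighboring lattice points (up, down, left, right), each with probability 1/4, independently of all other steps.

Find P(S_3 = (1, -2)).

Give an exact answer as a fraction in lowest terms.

Answer: 3/64

Derivation:
Let h be the number of horizontal steps (so 3-h are vertical). To end at (1,-2) need (h+1)/2 right-steps and ((3-h)-2)/2 up-steps.
Sum over h with 1 ≤ h ≤ 1, h ≡ 1 (mod 2), 3-h ≡ 0 (mod 2):
h=1: C(3,1)·C(1,1)·C(2,0) = 3·1·1 = 3
Total favorable: 3
Total paths: 4^3 = 64
P = 3/64 = 3/64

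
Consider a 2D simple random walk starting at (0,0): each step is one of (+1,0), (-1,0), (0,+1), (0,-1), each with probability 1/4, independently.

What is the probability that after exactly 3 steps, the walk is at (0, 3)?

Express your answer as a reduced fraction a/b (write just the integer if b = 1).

Answer: 1/64

Derivation:
Let h be the number of horizontal steps (so 3-h are vertical). To end at (0,3) need (h+0)/2 right-steps and ((3-h)+3)/2 up-steps.
Sum over h with 0 ≤ h ≤ 0, h ≡ 0 (mod 2), 3-h ≡ 1 (mod 2):
h=0: C(3,0)·C(0,0)·C(3,3) = 1·1·1 = 1
Total favorable: 1
Total paths: 4^3 = 64
P = 1/64 = 1/64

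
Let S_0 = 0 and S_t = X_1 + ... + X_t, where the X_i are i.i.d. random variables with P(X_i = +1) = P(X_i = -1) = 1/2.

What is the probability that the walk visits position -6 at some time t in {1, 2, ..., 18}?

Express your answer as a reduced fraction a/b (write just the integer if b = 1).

Answer: 10949/65536

Derivation:
Count via complement. Let g(t,s) = #length-t paths at position s with S_1..S_t all ≠ -6.
g(t,s) = g(t-1,s-1) + g(t-1,s+1) for s ≠ -6; g(t,-6) = 0.
t=0: g(0,0)=1
t=1: g(1,-1)=1 g(1,1)=1
t=2: g(2,-2)=1 g(2,0)=2 g(2,2)=1
t=3: g(3,-3)=1 g(3,-1)=3 g(3,1)=3 g(3,3)=1
t=4: g(4,-4)=1 g(4,-2)=4 g(4,0)=6 g(4,2)=4 g(4,4)=1
t=5: g(5,-5)=1 g(5,-3)=5 g(5,-1)=10 g(5,1)=10 g(5,3)=5 g(5,5)=1
t=6: g(6,-4)=6 g(6,-2)=15 g(6,0)=20 g(6,2)=15 g(6,4)=6 g(6,6)=1
t=7: g(7,-5)=6 g(7,-3)=21 g(7,-1)=35 g(7,1)=35 g(7,3)=21 g(7,5)=7 g(7,7)=1
t=8: g(8,-4)=27 g(8,-2)=56 g(8,0)=70 g(8,2)=56 g(8,4)=28 g(8,6)=8 g(8,8)=1
t=9: g(9,-5)=27 g(9,-3)=83 g(9,-1)=126 g(9,1)=126 g(9,3)=84 g(9,5)=36 g(9,7)=9 g(9,9)=1
t=10: g(10,-4)=110 g(10,-2)=209 g(10,0)=252 g(10,2)=210 g(10,4)=120 g(10,6)=45 g(10,8)=10 g(10,10)=1
t=11: g(11,-5)=110 g(11,-3)=319 g(11,-1)=461 g(11,1)=462 g(11,3)=330 g(11,5)=165 g(11,7)=55 g(11,9)=11 g(11,11)=1
t=12: g(12,-4)=429 g(12,-2)=780 g(12,0)=923 g(12,2)=792 g(12,4)=495 g(12,6)=220 g(12,8)=66 g(12,10)=12 g(12,12)=1
t=13: g(13,-5)=429 g(13,-3)=1209 g(13,-1)=1703 g(13,1)=1715 g(13,3)=1287 g(13,5)=715 g(13,7)=286 g(13,9)=78 g(13,11)=13 g(13,13)=1
t=14: g(14,-4)=1638 g(14,-2)=2912 g(14,0)=3418 g(14,2)=3002 g(14,4)=2002 g(14,6)=1001 g(14,8)=364 g(14,10)=91 g(14,12)=14 g(14,14)=1
t=15: g(15,-5)=1638 g(15,-3)=4550 g(15,-1)=6330 g(15,1)=6420 g(15,3)=5004 g(15,5)=3003 g(15,7)=1365 g(15,9)=455 g(15,11)=105 g(15,13)=15 g(15,15)=1
t=16: g(16,-4)=6188 g(16,-2)=10880 g(16,0)=12750 g(16,2)=11424 g(16,4)=8007 g(16,6)=4368 g(16,8)=1820 g(16,10)=560 g(16,12)=120 g(16,14)=16 g(16,16)=1
t=17: g(17,-5)=6188 g(17,-3)=17068 g(17,-1)=23630 g(17,1)=24174 g(17,3)=19431 g(17,5)=12375 g(17,7)=6188 g(17,9)=2380 g(17,11)=680 g(17,13)=136 g(17,15)=17 g(17,17)=1
t=18: g(18,-4)=23256 g(18,-2)=40698 g(18,0)=47804 g(18,2)=43605 g(18,4)=31806 g(18,6)=18563 g(18,8)=8568 g(18,10)=3060 g(18,12)=816 g(18,14)=153 g(18,16)=18 g(18,18)=1
Paths never hitting -6: Σ_s g(18,s) = 218348
Paths hitting -6: 2^18 - 218348 = 43796
P = 43796/262144 = 10949/65536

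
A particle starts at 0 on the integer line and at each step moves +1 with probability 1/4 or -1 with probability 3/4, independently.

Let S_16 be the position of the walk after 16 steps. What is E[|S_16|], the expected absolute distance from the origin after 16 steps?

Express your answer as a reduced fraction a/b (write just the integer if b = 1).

S_16 takes values m ≡ 0 (mod 2) with |m| ≤ 16; P(S_16=m) = C(16,(16+m)/2) · (1/4)^((16+m)/2) · (3/4)^((16-m)/2).
Distribution: P(S=-16)=43046721/4294967296, P(S=-14)=14348907/268435456, P(S=-12)=71744535/536870912, P(S=-10)=55801305/268435456, P(S=-8)=241805655/1073741824, P(S=-6)=48361131/268435456, P(S=-4)=59108049/536870912, P(S=-2)=14073345/268435456, P(S=0)=42220035/2147483648, P(S=2)=1563705/268435456, P(S=4)=729729/536870912, P(S=6)=66339/268435456, P(S=8)=36855/1073741824, P(S=10)=945/268435456, P(S=12)=135/536870912, P(S=14)=3/268435456, P(S=16)=1/4294967296
E[|S_16|] = Σ_m |m|·P(S_16=m) = 1078810739/134217728

Answer: 1078810739/134217728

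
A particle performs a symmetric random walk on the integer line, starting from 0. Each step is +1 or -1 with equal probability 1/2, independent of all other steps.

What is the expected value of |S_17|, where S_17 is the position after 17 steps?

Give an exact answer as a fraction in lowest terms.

Answer: 109395/32768

Derivation:
S_17 takes values m ≡ 1 (mod 2) with |m| ≤ 17; P(S_17=m) = C(17,(17+m)/2)/2^17.
Total paths: 2^17 = 131072
Distribution: P(S=-17)=1/131072, P(S=-15)=17/131072, P(S=-13)=136/131072, P(S=-11)=680/131072, P(S=-9)=2380/131072, P(S=-7)=6188/131072, P(S=-5)=12376/131072, P(S=-3)=19448/131072, P(S=-1)=24310/131072, P(S=1)=24310/131072, P(S=3)=19448/131072, P(S=5)=12376/131072, P(S=7)=6188/131072, P(S=9)=2380/131072, P(S=11)=680/131072, P(S=13)=136/131072, P(S=15)=17/131072, P(S=17)=1/131072
E[|S_17|] = Σ_m |m|·P(S_17=m) = 437580/131072 = 109395/32768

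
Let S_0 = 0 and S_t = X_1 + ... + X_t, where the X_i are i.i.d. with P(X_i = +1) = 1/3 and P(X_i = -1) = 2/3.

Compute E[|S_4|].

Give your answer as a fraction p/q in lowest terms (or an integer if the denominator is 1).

Answer: 148/81

Derivation:
S_4 takes values m ≡ 0 (mod 2) with |m| ≤ 4; P(S_4=m) = C(4,(4+m)/2) · (1/3)^((4+m)/2) · (2/3)^((4-m)/2).
Distribution: P(S=-4)=16/81, P(S=-2)=32/81, P(S=0)=8/27, P(S=2)=8/81, P(S=4)=1/81
E[|S_4|] = Σ_m |m|·P(S_4=m) = 148/81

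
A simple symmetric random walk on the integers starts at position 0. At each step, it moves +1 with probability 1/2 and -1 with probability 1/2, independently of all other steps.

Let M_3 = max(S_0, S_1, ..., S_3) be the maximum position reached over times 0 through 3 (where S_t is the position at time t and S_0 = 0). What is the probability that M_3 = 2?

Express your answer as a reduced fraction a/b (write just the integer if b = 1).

Let M_3 = max(S_0,...,S_3). Use the reflection principle: for j ≥ 1, #{paths with M_3 ≥ j} = #{S_3 ≥ j} + #{S_3 ≥ j+1}.
By reflection, #{M_3 ≥ 2} = #{S_3 ≥ 2} + #{S_3 ≥ 3} = 1 + 1 = 2.
#{M_3 ≥ 3} = #{S_3 ≥ 3} + #{S_3 ≥ 4} = 1 + 0 = 1.
#{M_3 = 2} = 2 - 1 = 1.
P(M_3 = 2) = 1/8 = 1/8

Answer: 1/8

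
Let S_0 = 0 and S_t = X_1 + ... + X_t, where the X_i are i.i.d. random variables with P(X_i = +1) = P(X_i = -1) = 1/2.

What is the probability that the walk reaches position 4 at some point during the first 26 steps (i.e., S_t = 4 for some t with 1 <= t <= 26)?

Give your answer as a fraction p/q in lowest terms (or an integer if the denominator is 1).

Answer: 1854169/4194304

Derivation:
Count via complement. Let g(t,s) = #length-t paths at position s with S_1..S_t all ≠ 4.
g(t,s) = g(t-1,s-1) + g(t-1,s+1) for s ≠ 4; g(t,4) = 0.
t=0: g(0,0)=1
t=1: g(1,-1)=1 g(1,1)=1
t=2: g(2,-2)=1 g(2,0)=2 g(2,2)=1
t=3: g(3,-3)=1 g(3,-1)=3 g(3,1)=3 g(3,3)=1
t=4: g(4,-4)=1 g(4,-2)=4 g(4,0)=6 g(4,2)=4
t=5: g(5,-5)=1 g(5,-3)=5 g(5,-1)=10 g(5,1)=10 g(5,3)=4
t=6: g(6,-6)=1 g(6,-4)=6 g(6,-2)=15 g(6,0)=20 g(6,2)=14
t=7: g(7,-7)=1 g(7,-5)=7 g(7,-3)=21 g(7,-1)=35 g(7,1)=34 g(7,3)=14
t=8: g(8,-8)=1 g(8,-6)=8 g(8,-4)=28 g(8,-2)=56 g(8,0)=69 g(8,2)=48
t=9: g(9,-9)=1 g(9,-7)=9 g(9,-5)=36 g(9,-3)=84 g(9,-1)=125 g(9,1)=117 g(9,3)=48
t=10: g(10,-10)=1 g(10,-8)=10 g(10,-6)=45 g(10,-4)=120 g(10,-2)=209 g(10,0)=242 g(10,2)=165
t=11: g(11,-11)=1 g(11,-9)=11 g(11,-7)=55 g(11,-5)=165 g(11,-3)=329 g(11,-1)=451 g(11,1)=407 g(11,3)=165
t=12: g(12,-12)=1 g(12,-10)=12 g(12,-8)=66 g(12,-6)=220 g(12,-4)=494 g(12,-2)=780 g(12,0)=858 g(12,2)=572
t=13: g(13,-13)=1 g(13,-11)=13 g(13,-9)=78 g(13,-7)=286 g(13,-5)=714 g(13,-3)=1274 g(13,-1)=1638 g(13,1)=1430 g(13,3)=572
t=14: g(14,-14)=1 g(14,-12)=14 g(14,-10)=91 g(14,-8)=364 g(14,-6)=1000 g(14,-4)=1988 g(14,-2)=2912 g(14,0)=3068 g(14,2)=2002
t=15: g(15,-15)=1 g(15,-13)=15 g(15,-11)=105 g(15,-9)=455 g(15,-7)=1364 g(15,-5)=2988 g(15,-3)=4900 g(15,-1)=5980 g(15,1)=5070 g(15,3)=2002
t=16: g(16,-16)=1 g(16,-14)=16 g(16,-12)=120 g(16,-10)=560 g(16,-8)=1819 g(16,-6)=4352 g(16,-4)=7888 g(16,-2)=10880 g(16,0)=11050 g(16,2)=7072
t=17: g(17,-17)=1 g(17,-15)=17 g(17,-13)=136 g(17,-11)=680 g(17,-9)=2379 g(17,-7)=6171 g(17,-5)=12240 g(17,-3)=18768 g(17,-1)=21930 g(17,1)=18122 g(17,3)=7072
t=18: g(18,-18)=1 g(18,-16)=18 g(18,-14)=153 g(18,-12)=816 g(18,-10)=3059 g(18,-8)=8550 g(18,-6)=18411 g(18,-4)=31008 g(18,-2)=40698 g(18,0)=40052 g(18,2)=25194
t=19: g(19,-19)=1 g(19,-17)=19 g(19,-15)=171 g(19,-13)=969 g(19,-11)=3875 g(19,-9)=11609 g(19,-7)=26961 g(19,-5)=49419 g(19,-3)=71706 g(19,-1)=80750 g(19,1)=65246 g(19,3)=25194
t=20: g(20,-20)=1 g(20,-18)=20 g(20,-16)=190 g(20,-14)=1140 g(20,-12)=4844 g(20,-10)=15484 g(20,-8)=38570 g(20,-6)=76380 g(20,-4)=121125 g(20,-2)=152456 g(20,0)=145996 g(20,2)=90440
t=21: g(21,-21)=1 g(21,-19)=21 g(21,-17)=210 g(21,-15)=1330 g(21,-13)=5984 g(21,-11)=20328 g(21,-9)=54054 g(21,-7)=114950 g(21,-5)=197505 g(21,-3)=273581 g(21,-1)=298452 g(21,1)=236436 g(21,3)=90440
t=22: g(22,-22)=1 g(22,-20)=22 g(22,-18)=231 g(22,-16)=1540 g(22,-14)=7314 g(22,-12)=26312 g(22,-10)=74382 g(22,-8)=169004 g(22,-6)=312455 g(22,-4)=471086 g(22,-2)=572033 g(22,0)=534888 g(22,2)=326876
t=23: g(23,-23)=1 g(23,-21)=23 g(23,-19)=253 g(23,-17)=1771 g(23,-15)=8854 g(23,-13)=33626 g(23,-11)=100694 g(23,-9)=243386 g(23,-7)=481459 g(23,-5)=783541 g(23,-3)=1043119 g(23,-1)=1106921 g(23,1)=861764 g(23,3)=326876
t=24: g(24,-24)=1 g(24,-22)=24 g(24,-20)=276 g(24,-18)=2024 g(24,-16)=10625 g(24,-14)=42480 g(24,-12)=134320 g(24,-10)=344080 g(24,-8)=724845 g(24,-6)=1265000 g(24,-4)=1826660 g(24,-2)=2150040 g(24,0)=1968685 g(24,2)=1188640
t=25: g(25,-25)=1 g(25,-23)=25 g(25,-21)=300 g(25,-19)=2300 g(25,-17)=12649 g(25,-15)=53105 g(25,-13)=176800 g(25,-11)=478400 g(25,-9)=1068925 g(25,-7)=1989845 g(25,-5)=3091660 g(25,-3)=3976700 g(25,-1)=4118725 g(25,1)=3157325 g(25,3)=1188640
t=26: g(26,-26)=1 g(26,-24)=26 g(26,-22)=325 g(26,-20)=2600 g(26,-18)=14949 g(26,-16)=65754 g(26,-14)=229905 g(26,-12)=655200 g(26,-10)=1547325 g(26,-8)=3058770 g(26,-6)=5081505 g(26,-4)=7068360 g(26,-2)=8095425 g(26,0)=7276050 g(26,2)=4345965
Paths never hitting 4: Σ_s g(26,s) = 37442160
Paths hitting 4: 2^26 - 37442160 = 29666704
P = 29666704/67108864 = 1854169/4194304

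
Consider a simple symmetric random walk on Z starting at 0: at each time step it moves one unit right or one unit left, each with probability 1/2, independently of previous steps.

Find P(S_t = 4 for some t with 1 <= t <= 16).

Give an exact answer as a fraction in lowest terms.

Count via complement. Let g(t,s) = #length-t paths at position s with S_1..S_t all ≠ 4.
g(t,s) = g(t-1,s-1) + g(t-1,s+1) for s ≠ 4; g(t,4) = 0.
t=0: g(0,0)=1
t=1: g(1,-1)=1 g(1,1)=1
t=2: g(2,-2)=1 g(2,0)=2 g(2,2)=1
t=3: g(3,-3)=1 g(3,-1)=3 g(3,1)=3 g(3,3)=1
t=4: g(4,-4)=1 g(4,-2)=4 g(4,0)=6 g(4,2)=4
t=5: g(5,-5)=1 g(5,-3)=5 g(5,-1)=10 g(5,1)=10 g(5,3)=4
t=6: g(6,-6)=1 g(6,-4)=6 g(6,-2)=15 g(6,0)=20 g(6,2)=14
t=7: g(7,-7)=1 g(7,-5)=7 g(7,-3)=21 g(7,-1)=35 g(7,1)=34 g(7,3)=14
t=8: g(8,-8)=1 g(8,-6)=8 g(8,-4)=28 g(8,-2)=56 g(8,0)=69 g(8,2)=48
t=9: g(9,-9)=1 g(9,-7)=9 g(9,-5)=36 g(9,-3)=84 g(9,-1)=125 g(9,1)=117 g(9,3)=48
t=10: g(10,-10)=1 g(10,-8)=10 g(10,-6)=45 g(10,-4)=120 g(10,-2)=209 g(10,0)=242 g(10,2)=165
t=11: g(11,-11)=1 g(11,-9)=11 g(11,-7)=55 g(11,-5)=165 g(11,-3)=329 g(11,-1)=451 g(11,1)=407 g(11,3)=165
t=12: g(12,-12)=1 g(12,-10)=12 g(12,-8)=66 g(12,-6)=220 g(12,-4)=494 g(12,-2)=780 g(12,0)=858 g(12,2)=572
t=13: g(13,-13)=1 g(13,-11)=13 g(13,-9)=78 g(13,-7)=286 g(13,-5)=714 g(13,-3)=1274 g(13,-1)=1638 g(13,1)=1430 g(13,3)=572
t=14: g(14,-14)=1 g(14,-12)=14 g(14,-10)=91 g(14,-8)=364 g(14,-6)=1000 g(14,-4)=1988 g(14,-2)=2912 g(14,0)=3068 g(14,2)=2002
t=15: g(15,-15)=1 g(15,-13)=15 g(15,-11)=105 g(15,-9)=455 g(15,-7)=1364 g(15,-5)=2988 g(15,-3)=4900 g(15,-1)=5980 g(15,1)=5070 g(15,3)=2002
t=16: g(16,-16)=1 g(16,-14)=16 g(16,-12)=120 g(16,-10)=560 g(16,-8)=1819 g(16,-6)=4352 g(16,-4)=7888 g(16,-2)=10880 g(16,0)=11050 g(16,2)=7072
Paths never hitting 4: Σ_s g(16,s) = 43758
Paths hitting 4: 2^16 - 43758 = 21778
P = 21778/65536 = 10889/32768

Answer: 10889/32768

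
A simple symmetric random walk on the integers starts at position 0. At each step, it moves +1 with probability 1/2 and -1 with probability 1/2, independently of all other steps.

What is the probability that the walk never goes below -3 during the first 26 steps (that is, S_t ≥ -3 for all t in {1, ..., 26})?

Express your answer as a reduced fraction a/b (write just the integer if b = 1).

Answer: 2340135/4194304

Derivation:
Let f(t,s) = #length-t paths at position s with S_1..S_t all ≥ -3.
f(t,s) = f(t-1,s-1) + f(t-1,s+1) for s ≥ -3; f(t,s) = 0 for s < -3.
t=0: f(0,0)=1
t=1: f(1,-1)=1 f(1,1)=1
t=2: f(2,-2)=1 f(2,0)=2 f(2,2)=1
t=3: f(3,-3)=1 f(3,-1)=3 f(3,1)=3 f(3,3)=1
t=4: f(4,-2)=4 f(4,0)=6 f(4,2)=4 f(4,4)=1
t=5: f(5,-3)=4 f(5,-1)=10 f(5,1)=10 f(5,3)=5 f(5,5)=1
t=6: f(6,-2)=14 f(6,0)=20 f(6,2)=15 f(6,4)=6 f(6,6)=1
t=7: f(7,-3)=14 f(7,-1)=34 f(7,1)=35 f(7,3)=21 f(7,5)=7 f(7,7)=1
t=8: f(8,-2)=48 f(8,0)=69 f(8,2)=56 f(8,4)=28 f(8,6)=8 f(8,8)=1
t=9: f(9,-3)=48 f(9,-1)=117 f(9,1)=125 f(9,3)=84 f(9,5)=36 f(9,7)=9 f(9,9)=1
t=10: f(10,-2)=165 f(10,0)=242 f(10,2)=209 f(10,4)=120 f(10,6)=45 f(10,8)=10 f(10,10)=1
t=11: f(11,-3)=165 f(11,-1)=407 f(11,1)=451 f(11,3)=329 f(11,5)=165 f(11,7)=55 f(11,9)=11 f(11,11)=1
t=12: f(12,-2)=572 f(12,0)=858 f(12,2)=780 f(12,4)=494 f(12,6)=220 f(12,8)=66 f(12,10)=12 f(12,12)=1
t=13: f(13,-3)=572 f(13,-1)=1430 f(13,1)=1638 f(13,3)=1274 f(13,5)=714 f(13,7)=286 f(13,9)=78 f(13,11)=13 f(13,13)=1
t=14: f(14,-2)=2002 f(14,0)=3068 f(14,2)=2912 f(14,4)=1988 f(14,6)=1000 f(14,8)=364 f(14,10)=91 f(14,12)=14 f(14,14)=1
t=15: f(15,-3)=2002 f(15,-1)=5070 f(15,1)=5980 f(15,3)=4900 f(15,5)=2988 f(15,7)=1364 f(15,9)=455 f(15,11)=105 f(15,13)=15 f(15,15)=1
t=16: f(16,-2)=7072 f(16,0)=11050 f(16,2)=10880 f(16,4)=7888 f(16,6)=4352 f(16,8)=1819 f(16,10)=560 f(16,12)=120 f(16,14)=16 f(16,16)=1
t=17: f(17,-3)=7072 f(17,-1)=18122 f(17,1)=21930 f(17,3)=18768 f(17,5)=12240 f(17,7)=6171 f(17,9)=2379 f(17,11)=680 f(17,13)=136 f(17,15)=17 f(17,17)=1
t=18: f(18,-2)=25194 f(18,0)=40052 f(18,2)=40698 f(18,4)=31008 f(18,6)=18411 f(18,8)=8550 f(18,10)=3059 f(18,12)=816 f(18,14)=153 f(18,16)=18 f(18,18)=1
t=19: f(19,-3)=25194 f(19,-1)=65246 f(19,1)=80750 f(19,3)=71706 f(19,5)=49419 f(19,7)=26961 f(19,9)=11609 f(19,11)=3875 f(19,13)=969 f(19,15)=171 f(19,17)=19 f(19,19)=1
t=20: f(20,-2)=90440 f(20,0)=145996 f(20,2)=152456 f(20,4)=121125 f(20,6)=76380 f(20,8)=38570 f(20,10)=15484 f(20,12)=4844 f(20,14)=1140 f(20,16)=190 f(20,18)=20 f(20,20)=1
t=21: f(21,-3)=90440 f(21,-1)=236436 f(21,1)=298452 f(21,3)=273581 f(21,5)=197505 f(21,7)=114950 f(21,9)=54054 f(21,11)=20328 f(21,13)=5984 f(21,15)=1330 f(21,17)=210 f(21,19)=21 f(21,21)=1
t=22: f(22,-2)=326876 f(22,0)=534888 f(22,2)=572033 f(22,4)=471086 f(22,6)=312455 f(22,8)=169004 f(22,10)=74382 f(22,12)=26312 f(22,14)=7314 f(22,16)=1540 f(22,18)=231 f(22,20)=22 f(22,22)=1
t=23: f(23,-3)=326876 f(23,-1)=861764 f(23,1)=1106921 f(23,3)=1043119 f(23,5)=783541 f(23,7)=481459 f(23,9)=243386 f(23,11)=100694 f(23,13)=33626 f(23,15)=8854 f(23,17)=1771 f(23,19)=253 f(23,21)=23 f(23,23)=1
t=24: f(24,-2)=1188640 f(24,0)=1968685 f(24,2)=2150040 f(24,4)=1826660 f(24,6)=1265000 f(24,8)=724845 f(24,10)=344080 f(24,12)=134320 f(24,14)=42480 f(24,16)=10625 f(24,18)=2024 f(24,20)=276 f(24,22)=24 f(24,24)=1
t=25: f(25,-3)=1188640 f(25,-1)=3157325 f(25,1)=4118725 f(25,3)=3976700 f(25,5)=3091660 f(25,7)=1989845 f(25,9)=1068925 f(25,11)=478400 f(25,13)=176800 f(25,15)=53105 f(25,17)=12649 f(25,19)=2300 f(25,21)=300 f(25,23)=25 f(25,25)=1
t=26: f(26,-2)=4345965 f(26,0)=7276050 f(26,2)=8095425 f(26,4)=7068360 f(26,6)=5081505 f(26,8)=3058770 f(26,10)=1547325 f(26,12)=655200 f(26,14)=229905 f(26,16)=65754 f(26,18)=14949 f(26,20)=2600 f(26,22)=325 f(26,24)=26 f(26,26)=1
Σ_s f(26,s) = 37442160
P = 37442160/67108864 = 2340135/4194304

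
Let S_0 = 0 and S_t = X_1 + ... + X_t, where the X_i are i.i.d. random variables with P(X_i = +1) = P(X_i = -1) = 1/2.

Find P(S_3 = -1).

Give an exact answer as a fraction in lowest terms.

Answer: 3/8

Derivation:
To reach position -1 after 3 steps: need 1 step of +1 and 2 of -1.
Favorable paths: C(3,1) = 3
Total paths: 2^3 = 8
P = 3/8 = 3/8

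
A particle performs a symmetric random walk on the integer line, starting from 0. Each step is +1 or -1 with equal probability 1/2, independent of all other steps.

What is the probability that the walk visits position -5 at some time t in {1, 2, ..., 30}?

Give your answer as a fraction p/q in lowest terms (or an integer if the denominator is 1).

Answer: 194129627/536870912

Derivation:
Count via complement. Let g(t,s) = #length-t paths at position s with S_1..S_t all ≠ -5.
g(t,s) = g(t-1,s-1) + g(t-1,s+1) for s ≠ -5; g(t,-5) = 0.
t=0: g(0,0)=1
t=1: g(1,-1)=1 g(1,1)=1
t=2: g(2,-2)=1 g(2,0)=2 g(2,2)=1
t=3: g(3,-3)=1 g(3,-1)=3 g(3,1)=3 g(3,3)=1
t=4: g(4,-4)=1 g(4,-2)=4 g(4,0)=6 g(4,2)=4 g(4,4)=1
t=5: g(5,-3)=5 g(5,-1)=10 g(5,1)=10 g(5,3)=5 g(5,5)=1
t=6: g(6,-4)=5 g(6,-2)=15 g(6,0)=20 g(6,2)=15 g(6,4)=6 g(6,6)=1
t=7: g(7,-3)=20 g(7,-1)=35 g(7,1)=35 g(7,3)=21 g(7,5)=7 g(7,7)=1
t=8: g(8,-4)=20 g(8,-2)=55 g(8,0)=70 g(8,2)=56 g(8,4)=28 g(8,6)=8 g(8,8)=1
t=9: g(9,-3)=75 g(9,-1)=125 g(9,1)=126 g(9,3)=84 g(9,5)=36 g(9,7)=9 g(9,9)=1
t=10: g(10,-4)=75 g(10,-2)=200 g(10,0)=251 g(10,2)=210 g(10,4)=120 g(10,6)=45 g(10,8)=10 g(10,10)=1
t=11: g(11,-3)=275 g(11,-1)=451 g(11,1)=461 g(11,3)=330 g(11,5)=165 g(11,7)=55 g(11,9)=11 g(11,11)=1
t=12: g(12,-4)=275 g(12,-2)=726 g(12,0)=912 g(12,2)=791 g(12,4)=495 g(12,6)=220 g(12,8)=66 g(12,10)=12 g(12,12)=1
t=13: g(13,-3)=1001 g(13,-1)=1638 g(13,1)=1703 g(13,3)=1286 g(13,5)=715 g(13,7)=286 g(13,9)=78 g(13,11)=13 g(13,13)=1
t=14: g(14,-4)=1001 g(14,-2)=2639 g(14,0)=3341 g(14,2)=2989 g(14,4)=2001 g(14,6)=1001 g(14,8)=364 g(14,10)=91 g(14,12)=14 g(14,14)=1
t=15: g(15,-3)=3640 g(15,-1)=5980 g(15,1)=6330 g(15,3)=4990 g(15,5)=3002 g(15,7)=1365 g(15,9)=455 g(15,11)=105 g(15,13)=15 g(15,15)=1
t=16: g(16,-4)=3640 g(16,-2)=9620 g(16,0)=12310 g(16,2)=11320 g(16,4)=7992 g(16,6)=4367 g(16,8)=1820 g(16,10)=560 g(16,12)=120 g(16,14)=16 g(16,16)=1
t=17: g(17,-3)=13260 g(17,-1)=21930 g(17,1)=23630 g(17,3)=19312 g(17,5)=12359 g(17,7)=6187 g(17,9)=2380 g(17,11)=680 g(17,13)=136 g(17,15)=17 g(17,17)=1
t=18: g(18,-4)=13260 g(18,-2)=35190 g(18,0)=45560 g(18,2)=42942 g(18,4)=31671 g(18,6)=18546 g(18,8)=8567 g(18,10)=3060 g(18,12)=816 g(18,14)=153 g(18,16)=18 g(18,18)=1
t=19: g(19,-3)=48450 g(19,-1)=80750 g(19,1)=88502 g(19,3)=74613 g(19,5)=50217 g(19,7)=27113 g(19,9)=11627 g(19,11)=3876 g(19,13)=969 g(19,15)=171 g(19,17)=19 g(19,19)=1
t=20: g(20,-4)=48450 g(20,-2)=129200 g(20,0)=169252 g(20,2)=163115 g(20,4)=124830 g(20,6)=77330 g(20,8)=38740 g(20,10)=15503 g(20,12)=4845 g(20,14)=1140 g(20,16)=190 g(20,18)=20 g(20,20)=1
t=21: g(21,-3)=177650 g(21,-1)=298452 g(21,1)=332367 g(21,3)=287945 g(21,5)=202160 g(21,7)=116070 g(21,9)=54243 g(21,11)=20348 g(21,13)=5985 g(21,15)=1330 g(21,17)=210 g(21,19)=21 g(21,21)=1
t=22: g(22,-4)=177650 g(22,-2)=476102 g(22,0)=630819 g(22,2)=620312 g(22,4)=490105 g(22,6)=318230 g(22,8)=170313 g(22,10)=74591 g(22,12)=26333 g(22,14)=7315 g(22,16)=1540 g(22,18)=231 g(22,20)=22 g(22,22)=1
t=23: g(23,-3)=653752 g(23,-1)=1106921 g(23,1)=1251131 g(23,3)=1110417 g(23,5)=808335 g(23,7)=488543 g(23,9)=244904 g(23,11)=100924 g(23,13)=33648 g(23,15)=8855 g(23,17)=1771 g(23,19)=253 g(23,21)=23 g(23,23)=1
t=24: g(24,-4)=653752 g(24,-2)=1760673 g(24,0)=2358052 g(24,2)=2361548 g(24,4)=1918752 g(24,6)=1296878 g(24,8)=733447 g(24,10)=345828 g(24,12)=134572 g(24,14)=42503 g(24,16)=10626 g(24,18)=2024 g(24,20)=276 g(24,22)=24 g(24,24)=1
t=25: g(25,-3)=2414425 g(25,-1)=4118725 g(25,1)=4719600 g(25,3)=4280300 g(25,5)=3215630 g(25,7)=2030325 g(25,9)=1079275 g(25,11)=480400 g(25,13)=177075 g(25,15)=53129 g(25,17)=12650 g(25,19)=2300 g(25,21)=300 g(25,23)=25 g(25,25)=1
t=26: g(26,-4)=2414425 g(26,-2)=6533150 g(26,0)=8838325 g(26,2)=8999900 g(26,4)=7495930 g(26,6)=5245955 g(26,8)=3109600 g(26,10)=1559675 g(26,12)=657475 g(26,14)=230204 g(26,16)=65779 g(26,18)=14950 g(26,20)=2600 g(26,22)=325 g(26,24)=26 g(26,26)=1
t=27: g(27,-3)=8947575 g(27,-1)=15371475 g(27,1)=17838225 g(27,3)=16495830 g(27,5)=12741885 g(27,7)=8355555 g(27,9)=4669275 g(27,11)=2217150 g(27,13)=887679 g(27,15)=295983 g(27,17)=80729 g(27,19)=17550 g(27,21)=2925 g(27,23)=351 g(27,25)=27 g(27,27)=1
t=28: g(28,-4)=8947575 g(28,-2)=24319050 g(28,0)=33209700 g(28,2)=34334055 g(28,4)=29237715 g(28,6)=21097440 g(28,8)=13024830 g(28,10)=6886425 g(28,12)=3104829 g(28,14)=1183662 g(28,16)=376712 g(28,18)=98279 g(28,20)=20475 g(28,22)=3276 g(28,24)=378 g(28,26)=28 g(28,28)=1
t=29: g(29,-3)=33266625 g(29,-1)=57528750 g(29,1)=67543755 g(29,3)=63571770 g(29,5)=50335155 g(29,7)=34122270 g(29,9)=19911255 g(29,11)=9991254 g(29,13)=4288491 g(29,15)=1560374 g(29,17)=474991 g(29,19)=118754 g(29,21)=23751 g(29,23)=3654 g(29,25)=406 g(29,27)=29 g(29,29)=1
t=30: g(30,-4)=33266625 g(30,-2)=90795375 g(30,0)=125072505 g(30,2)=131115525 g(30,4)=113906925 g(30,6)=84457425 g(30,8)=54033525 g(30,10)=29902509 g(30,12)=14279745 g(30,14)=5848865 g(30,16)=2035365 g(30,18)=593745 g(30,20)=142505 g(30,22)=27405 g(30,24)=4060 g(30,26)=435 g(30,28)=30 g(30,30)=1
Paths never hitting -5: Σ_s g(30,s) = 685482570
Paths hitting -5: 2^30 - 685482570 = 388259254
P = 388259254/1073741824 = 194129627/536870912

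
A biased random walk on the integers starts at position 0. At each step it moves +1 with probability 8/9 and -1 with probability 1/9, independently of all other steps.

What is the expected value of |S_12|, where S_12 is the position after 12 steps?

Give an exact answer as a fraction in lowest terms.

Answer: 292903384172/31381059609

Derivation:
S_12 takes values m ≡ 0 (mod 2) with |m| ≤ 12; P(S_12=m) = C(12,(12+m)/2) · (8/9)^((12+m)/2) · (1/9)^((12-m)/2).
Distribution: P(S=-12)=1/282429536481, P(S=-10)=32/94143178827, P(S=-8)=1408/94143178827, P(S=-6)=112640/282429536481, P(S=-4)=225280/31381059609, P(S=-2)=2883584/31381059609, P(S=0)=80740352/94143178827, P(S=2)=184549376/31381059609, P(S=4)=922746880/31381059609, P(S=6)=29527900160/282429536481, P(S=8)=23622320128/94143178827, P(S=10)=34359738368/94143178827, P(S=12)=68719476736/282429536481
E[|S_12|] = Σ_m |m|·P(S_12=m) = 292903384172/31381059609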